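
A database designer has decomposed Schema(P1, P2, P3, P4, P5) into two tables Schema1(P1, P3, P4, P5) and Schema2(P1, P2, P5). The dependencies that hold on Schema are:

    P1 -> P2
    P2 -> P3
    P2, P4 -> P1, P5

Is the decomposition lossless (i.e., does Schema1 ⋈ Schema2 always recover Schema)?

Common attributes: Schema1 ∩ Schema2 = {P1, P5}.
Closure of {P1, P5}: P1 → P2 applies, adding P2; P2 → P3 applies, adding P3. So (P1, P5)⁺ = {P1, P2, P3, P5}.
This closure contains every attribute of Schema2, so Schema1 ∩ Schema2 → Schema2. The join is lossless.

Yes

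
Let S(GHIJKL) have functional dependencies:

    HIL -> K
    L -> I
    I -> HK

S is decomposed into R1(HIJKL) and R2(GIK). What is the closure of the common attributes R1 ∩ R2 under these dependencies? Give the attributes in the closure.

R1 ∩ R2 = {IK}.
I → HK applies, adding H
Closure: {HIK}.

HIK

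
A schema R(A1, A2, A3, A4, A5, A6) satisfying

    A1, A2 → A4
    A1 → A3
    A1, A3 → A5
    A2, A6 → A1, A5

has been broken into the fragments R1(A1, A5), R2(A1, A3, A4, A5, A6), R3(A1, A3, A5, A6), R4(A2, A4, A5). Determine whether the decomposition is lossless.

Chase test. Columns are A1, A2, A3, A4, A5, A6; row i has aⱼ where attribute j ∈ Ri, else bᵢⱼ.
Initial tableau (one row per fragment):
  row 1: a1 b12 b13 b14 a5 b16
  row 2: a1 b22 a3 a4 a5 a6
  row 3: a1 b32 a3 b34 a5 a6
  row 4: b41 a2 b43 a4 a5 b46
Rows 1 and 2 agree on A1; apply A1→A3 and equate their A3 entries.
No row becomes fully distinguished — the join is lossy.

No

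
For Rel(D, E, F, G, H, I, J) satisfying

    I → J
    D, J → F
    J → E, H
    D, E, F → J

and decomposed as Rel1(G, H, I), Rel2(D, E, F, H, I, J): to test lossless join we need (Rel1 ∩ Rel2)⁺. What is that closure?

Rel1 ∩ Rel2 = {H, I}.
I → J applies, adding J
J → E, H applies, adding E
Closure: {E, H, I, J}.

E, H, I, J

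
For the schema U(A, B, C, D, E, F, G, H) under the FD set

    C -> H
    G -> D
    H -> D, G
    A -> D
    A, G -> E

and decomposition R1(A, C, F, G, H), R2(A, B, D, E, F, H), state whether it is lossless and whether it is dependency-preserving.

Lossless test: (A, F, H)⁺ = {A, D, E, F, G, H}, which is a superkey of neither fragment — lossy.
Dependency preservation: the restricted closure of {G} across the fragments never reaches {D}, so G → D cannot be enforced without a join — not preserved.

lossy and not dependency-preserving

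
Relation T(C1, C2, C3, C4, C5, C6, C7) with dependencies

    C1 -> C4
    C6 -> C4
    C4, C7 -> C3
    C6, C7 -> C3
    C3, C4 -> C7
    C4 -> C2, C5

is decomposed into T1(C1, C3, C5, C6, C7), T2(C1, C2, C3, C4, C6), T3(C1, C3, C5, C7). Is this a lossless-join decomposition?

Chase test. Columns are C1, C2, C3, C4, C5, C6, C7; row i has aⱼ where attribute j ∈ Ti, else bᵢⱼ.
Initial tableau (one row per fragment):
  row 1: a1 b12 a3 b14 a5 a6 a7
  row 2: a1 a2 a3 a4 b25 a6 b27
  row 3: a1 b32 a3 b34 a5 b36 a7
Rows 1 and 2 agree on C1; apply C1→C4 and equate their C4 entries.
Rows 1 and 3 agree on C1; apply C1→C4 and equate their C4 entries.
Rows 1 and 2 agree on C3, C4; apply C3, C4→C7 and equate their C7 entries.
Rows 1 and 2 agree on C4; apply C4→C2, C5 and equate their C2, C5 entries.
Rows 1 and 3 agree on C4; apply C4→C2, C5 and equate their C2, C5 entries.
Row 1 is now all distinguished symbols — the join is lossless.

Yes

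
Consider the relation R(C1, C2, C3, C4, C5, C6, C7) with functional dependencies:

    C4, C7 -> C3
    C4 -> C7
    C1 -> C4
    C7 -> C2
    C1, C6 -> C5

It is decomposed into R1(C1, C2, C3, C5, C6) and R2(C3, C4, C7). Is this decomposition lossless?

No

Common attributes: R1 ∩ R2 = {C3}.
No dependency enlarges {C3}, so (C3)⁺ = {C3}.
The closure contains neither all of R1 = {C1, C2, C3, C5, C6} nor all of R2 = {C3, C4, C7}, so the common attributes are not a superkey of either fragment. The join is lossy.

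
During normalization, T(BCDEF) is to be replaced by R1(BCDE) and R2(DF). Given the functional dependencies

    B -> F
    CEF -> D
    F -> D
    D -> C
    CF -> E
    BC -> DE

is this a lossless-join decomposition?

No

Common attributes: R1 ∩ R2 = {D}.
Closure of {D}: D → C applies, adding C. So (D)⁺ = {CD}.
The closure contains neither all of R1 = {BCDE} nor all of R2 = {DF}, so the common attributes are not a superkey of either fragment. The join is lossy.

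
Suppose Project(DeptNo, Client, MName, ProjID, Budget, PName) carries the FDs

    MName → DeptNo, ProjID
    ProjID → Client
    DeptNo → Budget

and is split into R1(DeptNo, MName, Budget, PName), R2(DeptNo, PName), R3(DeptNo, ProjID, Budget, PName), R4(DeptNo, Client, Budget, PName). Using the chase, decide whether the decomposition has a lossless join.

No

Chase test. Columns are DeptNo, Client, MName, ProjID, Budget, PName; row i has aⱼ where attribute j ∈ Ri, else bᵢⱼ.
Initial tableau (one row per fragment):
  row 1: a1 b12 a3 b14 a5 a6
  row 2: a1 b22 b23 b24 b25 a6
  row 3: a1 b32 b33 a4 a5 a6
  row 4: a1 a2 b43 b44 a5 a6
Rows 1 and 2 agree on DeptNo; apply DeptNo→Budget and equate their Budget entries.
No row becomes fully distinguished — the join is lossy.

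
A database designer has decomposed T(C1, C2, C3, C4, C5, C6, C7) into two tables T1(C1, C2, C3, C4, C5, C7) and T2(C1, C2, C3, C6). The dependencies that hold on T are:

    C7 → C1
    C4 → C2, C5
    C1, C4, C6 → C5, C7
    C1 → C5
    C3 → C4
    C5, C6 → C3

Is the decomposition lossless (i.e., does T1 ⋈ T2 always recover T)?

Common attributes: T1 ∩ T2 = {C1, C2, C3}.
Closure of {C1, C2, C3}: C1 → C5 applies, adding C5; C3 → C4 applies, adding C4. So (C1, C2, C3)⁺ = {C1, C2, C3, C4, C5}.
The closure contains neither all of T1 = {C1, C2, C3, C4, C5, C7} nor all of T2 = {C1, C2, C3, C6}, so the common attributes are not a superkey of either fragment. The join is lossy.

No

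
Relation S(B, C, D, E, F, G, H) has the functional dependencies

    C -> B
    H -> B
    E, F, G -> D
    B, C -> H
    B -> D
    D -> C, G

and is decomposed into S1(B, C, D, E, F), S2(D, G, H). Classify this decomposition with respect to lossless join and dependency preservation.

Lossless test: (D)⁺ = {B, C, D, G, H}, which contains all of one fragment — lossless.
Dependency preservation: the restricted closure of {E, F, G} across the fragments never reaches {D}, so E, F, G → D cannot be enforced without a join — not preserved.

lossless but not dependency-preserving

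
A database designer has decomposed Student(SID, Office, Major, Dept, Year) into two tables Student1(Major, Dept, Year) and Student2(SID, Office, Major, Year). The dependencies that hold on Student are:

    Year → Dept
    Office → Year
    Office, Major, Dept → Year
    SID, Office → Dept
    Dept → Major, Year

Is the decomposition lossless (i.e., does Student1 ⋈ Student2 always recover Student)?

Common attributes: Student1 ∩ Student2 = {Major, Year}.
Closure of {Major, Year}: Year → Dept applies, adding Dept. So (Major, Year)⁺ = {Major, Dept, Year}.
This closure contains every attribute of Student1, so Student1 ∩ Student2 → Student1. The join is lossless.

Yes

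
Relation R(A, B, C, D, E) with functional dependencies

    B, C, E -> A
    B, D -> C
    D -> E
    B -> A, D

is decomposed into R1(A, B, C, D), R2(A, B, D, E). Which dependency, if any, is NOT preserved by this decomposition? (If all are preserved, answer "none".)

B, C, E → A: restricted closure across fragments reaches A.
B, D → C lies within R1.
D → E lies within R2.
B → A, D lies within R1.
Every dependency is enforceable on the fragments, so the decomposition is dependency-preserving.

none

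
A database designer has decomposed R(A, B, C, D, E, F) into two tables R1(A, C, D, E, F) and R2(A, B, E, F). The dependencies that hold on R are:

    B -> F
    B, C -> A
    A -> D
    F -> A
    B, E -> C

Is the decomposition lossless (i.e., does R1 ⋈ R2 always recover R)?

No

Common attributes: R1 ∩ R2 = {A, E, F}.
Closure of {A, E, F}: A → D applies, adding D. So (A, E, F)⁺ = {A, D, E, F}.
The closure contains neither all of R1 = {A, C, D, E, F} nor all of R2 = {A, B, E, F}, so the common attributes are not a superkey of either fragment. The join is lossy.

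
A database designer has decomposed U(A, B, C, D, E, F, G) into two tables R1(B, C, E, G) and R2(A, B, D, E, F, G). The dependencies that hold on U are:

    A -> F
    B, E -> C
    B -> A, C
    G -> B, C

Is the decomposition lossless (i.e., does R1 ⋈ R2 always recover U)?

Yes

Common attributes: R1 ∩ R2 = {B, E, G}.
Closure of {B, E, G}: B, E → C applies, adding C; B → A, C applies, adding A; A → F applies, adding F. So (B, E, G)⁺ = {A, B, C, E, F, G}.
This closure contains every attribute of R1, so R1 ∩ R2 → R1. The join is lossless.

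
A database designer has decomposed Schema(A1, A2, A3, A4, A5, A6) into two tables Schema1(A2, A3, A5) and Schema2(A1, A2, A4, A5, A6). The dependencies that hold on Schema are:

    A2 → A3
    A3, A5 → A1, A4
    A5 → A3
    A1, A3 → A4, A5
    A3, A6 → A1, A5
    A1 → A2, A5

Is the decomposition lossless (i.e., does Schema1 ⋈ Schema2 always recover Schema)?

Common attributes: Schema1 ∩ Schema2 = {A2, A5}.
Closure of {A2, A5}: A2 → A3 applies, adding A3; A3, A5 → A1, A4 applies, adding A1, A4. So (A2, A5)⁺ = {A1, A2, A3, A4, A5}.
This closure contains every attribute of Schema1, so Schema1 ∩ Schema2 → Schema1. The join is lossless.

Yes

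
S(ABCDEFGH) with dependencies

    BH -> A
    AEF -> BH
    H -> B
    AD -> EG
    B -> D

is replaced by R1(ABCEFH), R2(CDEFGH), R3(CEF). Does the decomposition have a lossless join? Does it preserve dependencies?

Lossless test (chase): Rows 1 and 2 agree on H; apply H→B and equate their B entries. Rows 1 and 2 agree on B; apply B→D and equate their D entries. Rows 1 and 2 agree on BH; apply BH→A and equate their A entries. Rows 1 and 2 agree on AD; apply AD→EG and equate their EG entries. Row 1 is now all distinguished symbols — the join is lossless.
Dependency preservation: the restricted closure of {AD} across the fragments never reaches {EG}, so AD → EG cannot be enforced without a join — not preserved.

lossless but not dependency-preserving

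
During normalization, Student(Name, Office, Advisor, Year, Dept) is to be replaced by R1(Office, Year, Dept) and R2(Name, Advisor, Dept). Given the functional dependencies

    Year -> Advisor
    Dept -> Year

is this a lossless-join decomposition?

No

Common attributes: R1 ∩ R2 = {Dept}.
Closure of {Dept}: Dept → Year applies, adding Year; Year → Advisor applies, adding Advisor. So (Dept)⁺ = {Advisor, Year, Dept}.
The closure contains neither all of R1 = {Office, Year, Dept} nor all of R2 = {Name, Advisor, Dept}, so the common attributes are not a superkey of either fragment. The join is lossy.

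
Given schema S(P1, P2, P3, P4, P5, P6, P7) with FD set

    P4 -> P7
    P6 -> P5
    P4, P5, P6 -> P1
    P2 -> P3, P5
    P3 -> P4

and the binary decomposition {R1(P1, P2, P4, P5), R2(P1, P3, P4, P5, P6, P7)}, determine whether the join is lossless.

Common attributes: R1 ∩ R2 = {P1, P4, P5}.
Closure of {P1, P4, P5}: P4 → P7 applies, adding P7. So (P1, P4, P5)⁺ = {P1, P4, P5, P7}.
The closure contains neither all of R1 = {P1, P2, P4, P5} nor all of R2 = {P1, P3, P4, P5, P6, P7}, so the common attributes are not a superkey of either fragment. The join is lossy.

No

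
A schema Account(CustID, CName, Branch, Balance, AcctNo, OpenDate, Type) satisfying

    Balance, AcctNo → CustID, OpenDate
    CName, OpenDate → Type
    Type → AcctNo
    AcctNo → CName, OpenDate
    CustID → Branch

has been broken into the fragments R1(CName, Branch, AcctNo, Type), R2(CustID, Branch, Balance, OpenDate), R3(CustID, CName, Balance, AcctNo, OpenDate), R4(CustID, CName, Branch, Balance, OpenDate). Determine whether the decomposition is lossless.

Chase test. Columns are CustID, CName, Branch, Balance, AcctNo, OpenDate, Type; row i has aⱼ where attribute j ∈ Ri, else bᵢⱼ.
Initial tableau (one row per fragment):
  row 1: b11 a2 a3 b14 a5 b16 a7
  row 2: a1 b22 a3 a4 b25 a6 b27
  row 3: a1 a2 b33 a4 a5 a6 b37
  row 4: a1 a2 a3 a4 b45 a6 b47
Rows 3 and 4 agree on CName, OpenDate; apply CName, OpenDate→Type and equate their Type entries.
Rows 3 and 4 agree on Type; apply Type→AcctNo and equate their AcctNo entries.
Rows 1 and 3 agree on AcctNo; apply AcctNo→CName, OpenDate and equate their CName, OpenDate entries.
Rows 2 and 3 agree on CustID; apply CustID→Branch and equate their Branch entries.
Rows 1 and 3 agree on CName, OpenDate; apply CName, OpenDate→Type and equate their Type entries.
Row 3 is now all distinguished symbols — the join is lossless.

Yes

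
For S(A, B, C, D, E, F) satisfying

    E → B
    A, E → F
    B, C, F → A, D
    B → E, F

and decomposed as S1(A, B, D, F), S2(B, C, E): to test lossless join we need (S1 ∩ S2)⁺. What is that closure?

S1 ∩ S2 = {B}.
B → E, F applies, adding E, F
Closure: {B, E, F}.

B, E, F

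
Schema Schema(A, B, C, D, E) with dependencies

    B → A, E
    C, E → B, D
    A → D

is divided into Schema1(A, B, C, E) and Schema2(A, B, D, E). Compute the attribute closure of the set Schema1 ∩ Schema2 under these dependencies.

Schema1 ∩ Schema2 = {A, B, E}.
A → D applies, adding D
Closure: {A, B, D, E}.

A, B, D, E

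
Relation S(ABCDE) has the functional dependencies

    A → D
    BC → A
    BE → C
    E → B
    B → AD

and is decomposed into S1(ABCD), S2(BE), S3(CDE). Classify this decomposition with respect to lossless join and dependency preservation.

lossless and dependency-preserving

Lossless test (chase): Rows 2 and 3 agree on E; apply E→B and equate their B entries. Rows 1 and 2 agree on B; apply B→AD and equate their AD entries. Rows 1 and 3 agree on B; apply B→AD and equate their AD entries. Rows 2 and 3 agree on BE; apply BE→C and equate their C entries. Row 2 is now all distinguished symbols — the join is lossless.
Dependency preservation: BE → C is not contained in any single fragment, but the restricted closure of its left-hand side across the fragments still reaches the right-hand side; the remaining FDs each lie inside some fragment. All dependencies are preserved.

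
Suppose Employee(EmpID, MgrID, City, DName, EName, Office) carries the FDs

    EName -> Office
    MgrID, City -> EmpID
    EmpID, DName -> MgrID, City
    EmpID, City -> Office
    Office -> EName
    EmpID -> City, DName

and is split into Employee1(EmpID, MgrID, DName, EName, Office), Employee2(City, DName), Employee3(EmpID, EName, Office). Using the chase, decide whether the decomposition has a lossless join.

No

Chase test. Columns are EmpID, MgrID, City, DName, EName, Office; row i has aⱼ where attribute j ∈ Employeei, else bᵢⱼ.
Initial tableau (one row per fragment):
  row 1: a1 a2 b13 a4 a5 a6
  row 2: b21 b22 a3 a4 b25 b26
  row 3: a1 b32 b33 b34 a5 a6
Rows 1 and 3 agree on EmpID; apply EmpID→City, DName and equate their City, DName entries.
Rows 1 and 3 agree on EmpID, DName; apply EmpID, DName→MgrID, City and equate their MgrID, City entries.
No row becomes fully distinguished — the join is lossy.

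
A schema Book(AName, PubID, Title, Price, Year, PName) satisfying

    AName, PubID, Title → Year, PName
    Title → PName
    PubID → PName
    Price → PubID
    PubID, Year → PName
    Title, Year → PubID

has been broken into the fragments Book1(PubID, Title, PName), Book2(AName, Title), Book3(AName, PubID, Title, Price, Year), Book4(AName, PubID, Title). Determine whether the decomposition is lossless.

Chase test. Columns are AName, PubID, Title, Price, Year, PName; row i has aⱼ where attribute j ∈ Booki, else bᵢⱼ.
Initial tableau (one row per fragment):
  row 1: b11 a2 a3 b14 b15 a6
  row 2: a1 b22 a3 b24 b25 b26
  row 3: a1 a2 a3 a4 a5 b36
  row 4: a1 a2 a3 b44 b45 b46
Rows 3 and 4 agree on AName, PubID, Title; apply AName, PubID, Title→Year, PName and equate their Year, PName entries.
Rows 1 and 2 agree on Title; apply Title→PName and equate their PName entries.
Rows 1 and 3 agree on Title; apply Title→PName and equate their PName entries.
Row 3 is now all distinguished symbols — the join is lossless.

Yes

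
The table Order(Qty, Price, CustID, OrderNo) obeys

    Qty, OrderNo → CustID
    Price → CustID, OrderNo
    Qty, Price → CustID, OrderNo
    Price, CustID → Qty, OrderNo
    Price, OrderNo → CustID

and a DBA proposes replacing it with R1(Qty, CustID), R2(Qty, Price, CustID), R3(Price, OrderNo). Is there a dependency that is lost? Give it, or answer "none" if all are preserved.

Qty, OrderNo → CustID

Check Qty, OrderNo → CustID: no single fragment contains all of {Qty, CustID, OrderNo}, and the restricted closure of {Qty, OrderNo} across the fragments never reaches {CustID}.
Price → CustID, OrderNo is preserved.
Qty, Price → CustID, OrderNo is preserved.
Price, CustID → Qty, OrderNo is preserved.
Price, OrderNo → CustID is preserved.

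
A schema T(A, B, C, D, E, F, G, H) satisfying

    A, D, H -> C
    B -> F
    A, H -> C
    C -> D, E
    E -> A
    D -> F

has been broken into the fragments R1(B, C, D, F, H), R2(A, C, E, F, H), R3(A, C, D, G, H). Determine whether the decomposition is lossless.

No

Chase test. Columns are A, B, C, D, E, F, G, H; row i has aⱼ where attribute j ∈ Ri, else bᵢⱼ.
Initial tableau (one row per fragment):
  row 1: b11 a2 a3 a4 b15 a6 b17 a8
  row 2: a1 b22 a3 b24 a5 a6 b27 a8
  row 3: a1 b32 a3 a4 b35 b36 a7 a8
Rows 1 and 2 agree on C; apply C→D, E and equate their D, E entries.
Rows 1 and 3 agree on C; apply C→D, E and equate their D, E entries.
Rows 1 and 2 agree on E; apply E→A and equate their A entries.
Rows 1 and 3 agree on D; apply D→F and equate their F entries.
No row becomes fully distinguished — the join is lossy.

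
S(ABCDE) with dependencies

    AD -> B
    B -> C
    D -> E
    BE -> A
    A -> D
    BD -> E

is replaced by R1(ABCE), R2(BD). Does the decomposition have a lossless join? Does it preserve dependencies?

lossy and not dependency-preserving

Lossless test: (B)⁺ = {BC}, which is a superkey of neither fragment — lossy.
Dependency preservation: the restricted closure of {D} across the fragments never reaches {E}, so D → E cannot be enforced without a join — not preserved.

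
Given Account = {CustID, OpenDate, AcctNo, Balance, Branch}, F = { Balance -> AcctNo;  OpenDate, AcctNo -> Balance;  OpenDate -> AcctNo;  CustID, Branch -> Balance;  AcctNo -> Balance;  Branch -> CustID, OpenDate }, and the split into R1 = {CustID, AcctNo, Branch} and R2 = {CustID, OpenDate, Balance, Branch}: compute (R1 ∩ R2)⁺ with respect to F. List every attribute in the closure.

R1 ∩ R2 = {CustID, Branch}.
CustID, Branch → Balance applies, adding Balance
Branch → CustID, OpenDate applies, adding OpenDate
Balance → AcctNo applies, adding AcctNo
Closure: {CustID, OpenDate, AcctNo, Balance, Branch}.

CustID, OpenDate, AcctNo, Balance, Branch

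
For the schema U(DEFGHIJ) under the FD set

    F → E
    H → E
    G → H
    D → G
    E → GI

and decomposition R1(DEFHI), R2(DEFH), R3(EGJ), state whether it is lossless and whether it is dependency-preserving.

lossy but dependency-preserving

Lossless test (chase): Rows 1 and 2 agree on D; apply D→G and equate their G entries. Rows 1 and 2 agree on E; apply E→GI and equate their GI entries. Rows 1 and 3 agree on E; apply E→GI and equate their GI entries. Rows 1 and 3 agree on G; apply G→H and equate their H entries. No row becomes fully distinguished — the join is lossy.
Dependency preservation: G → H; D → G; E → GI are not contained in any single fragment, but the restricted closure of each left-hand side across the fragments still reaches the right-hand side; the remaining FDs each lie inside some fragment. All dependencies are preserved.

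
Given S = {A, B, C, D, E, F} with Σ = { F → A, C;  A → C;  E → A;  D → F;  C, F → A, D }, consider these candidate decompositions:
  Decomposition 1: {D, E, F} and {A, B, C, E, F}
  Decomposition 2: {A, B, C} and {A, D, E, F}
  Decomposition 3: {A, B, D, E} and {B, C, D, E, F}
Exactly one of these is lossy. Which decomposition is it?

Decomposition 2

Decomposition 1: common = {E, F}, closure = {A, C, D, E, F} → lossless.
Decomposition 2: common = {A}, closure = {A, C} → lossy.
Decomposition 3: common = {B, D, E}, closure = {A, B, C, D, E, F} → lossless.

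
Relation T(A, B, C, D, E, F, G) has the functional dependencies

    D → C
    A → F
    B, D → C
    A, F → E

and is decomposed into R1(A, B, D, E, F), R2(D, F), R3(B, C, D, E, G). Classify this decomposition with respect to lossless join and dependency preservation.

Lossless test (chase): Rows 1 and 2 agree on D; apply D→C and equate their C entries. Rows 1 and 3 agree on D; apply D→C and equate their C entries. No row becomes fully distinguished — the join is lossy.
Dependency preservation: every FD's attributes lie within a single fragment, so each can be enforced locally — preserved.

lossy but dependency-preserving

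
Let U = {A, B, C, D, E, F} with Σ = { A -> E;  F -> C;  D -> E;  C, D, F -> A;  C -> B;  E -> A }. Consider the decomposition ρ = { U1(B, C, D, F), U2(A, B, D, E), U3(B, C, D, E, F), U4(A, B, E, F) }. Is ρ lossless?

Yes

Chase test. Columns are A, B, C, D, E, F; row i has aⱼ where attribute j ∈ Ui, else bᵢⱼ.
Initial tableau (one row per fragment):
  row 1: b11 a2 a3 a4 b15 a6
  row 2: a1 a2 b23 a4 a5 b26
  row 3: b31 a2 a3 a4 a5 a6
  row 4: a1 a2 b43 b44 a5 a6
Rows 1 and 4 agree on F; apply F→C and equate their C entries.
Rows 1 and 2 agree on D; apply D→E and equate their E entries.
Rows 1 and 3 agree on C, D, F; apply C, D, F→A and equate their A entries.
Rows 1 and 2 agree on E; apply E→A and equate their A entries.
Row 1 is now all distinguished symbols — the join is lossless.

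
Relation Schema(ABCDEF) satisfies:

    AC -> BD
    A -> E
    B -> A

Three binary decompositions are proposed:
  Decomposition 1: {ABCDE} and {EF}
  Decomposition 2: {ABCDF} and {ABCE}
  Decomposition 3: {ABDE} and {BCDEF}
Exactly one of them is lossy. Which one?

Decomposition 1

Decomposition 1: common = {E}, closure = {E} → lossy.
Decomposition 2: common = {ABC}, closure = {ABCDE} → lossless.
Decomposition 3: common = {BDE}, closure = {ABDE} → lossless.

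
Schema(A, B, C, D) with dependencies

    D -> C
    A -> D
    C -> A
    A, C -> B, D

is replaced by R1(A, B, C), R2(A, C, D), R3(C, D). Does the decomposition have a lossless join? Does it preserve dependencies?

lossless and dependency-preserving

Lossless test (chase): Rows 1 and 2 agree on A; apply A→D and equate their D entries. Rows 1 and 3 agree on C; apply C→A and equate their A entries. Rows 1 and 2 agree on A, C; apply A, C→B, D and equate their B, D entries. Rows 1 and 3 agree on A, C; apply A, C→B, D and equate their B, D entries. Row 1 is now all distinguished symbols — the join is lossless.
Dependency preservation: A, C → B, D is not contained in any single fragment, but the restricted closure of its left-hand side across the fragments still reaches the right-hand side; the remaining FDs each lie inside some fragment. All dependencies are preserved.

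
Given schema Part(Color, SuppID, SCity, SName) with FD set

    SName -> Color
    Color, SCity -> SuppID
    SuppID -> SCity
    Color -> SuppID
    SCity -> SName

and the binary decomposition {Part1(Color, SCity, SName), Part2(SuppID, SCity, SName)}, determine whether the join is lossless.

Common attributes: Part1 ∩ Part2 = {SCity, SName}.
Closure of {SCity, SName}: SName → Color applies, adding Color; Color, SCity → SuppID applies, adding SuppID. So (SCity, SName)⁺ = {Color, SuppID, SCity, SName}.
This closure contains every attribute of Part1, so Part1 ∩ Part2 → Part1. The join is lossless.

Yes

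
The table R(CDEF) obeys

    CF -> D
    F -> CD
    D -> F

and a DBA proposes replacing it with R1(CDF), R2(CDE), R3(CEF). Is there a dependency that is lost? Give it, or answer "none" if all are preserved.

CF → D lies within R1.
F → CD lies within R1.
D → F lies within R1.
Every dependency is enforceable on the fragments, so the decomposition is dependency-preserving.

none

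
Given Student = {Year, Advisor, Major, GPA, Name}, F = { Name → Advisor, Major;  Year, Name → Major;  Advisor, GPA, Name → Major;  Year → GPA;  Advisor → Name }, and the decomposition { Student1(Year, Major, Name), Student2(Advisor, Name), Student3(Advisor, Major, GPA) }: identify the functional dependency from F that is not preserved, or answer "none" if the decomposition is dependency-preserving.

Check Year → GPA: no single fragment contains all of {Year, GPA}, and the restricted closure of {Year} across the fragments never reaches {GPA}.
Name → Advisor, Major is preserved.
Year, Name → Major is preserved.
Advisor, GPA, Name → Major is preserved.
Advisor → Name is preserved.

Year → GPA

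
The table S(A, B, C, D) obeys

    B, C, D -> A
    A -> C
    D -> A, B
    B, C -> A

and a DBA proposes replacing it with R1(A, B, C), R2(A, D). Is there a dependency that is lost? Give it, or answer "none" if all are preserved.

D -> A, B

Check D → A, B: no single fragment contains all of {A, B, D}, and the restricted closure of {D} across the fragments never reaches {A, B}.
B, C, D → A is preserved.
A → C is preserved.
B, C → A is preserved.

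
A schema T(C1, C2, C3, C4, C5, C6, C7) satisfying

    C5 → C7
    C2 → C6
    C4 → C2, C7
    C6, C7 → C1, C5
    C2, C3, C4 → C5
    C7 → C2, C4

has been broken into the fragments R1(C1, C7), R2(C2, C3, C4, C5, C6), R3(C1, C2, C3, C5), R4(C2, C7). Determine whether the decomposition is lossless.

Chase test. Columns are C1, C2, C3, C4, C5, C6, C7; row i has aⱼ where attribute j ∈ Ri, else bᵢⱼ.
Initial tableau (one row per fragment):
  row 1: a1 b12 b13 b14 b15 b16 a7
  row 2: b21 a2 a3 a4 a5 a6 b27
  row 3: a1 a2 a3 b34 a5 b36 b37
  row 4: b41 a2 b43 b44 b45 b46 a7
Rows 2 and 3 agree on C5; apply C5→C7 and equate their C7 entries.
Rows 2 and 3 agree on C2; apply C2→C6 and equate their C6 entries.
Rows 2 and 4 agree on C2; apply C2→C6 and equate their C6 entries.
Rows 2 and 3 agree on C6, C7; apply C6, C7→C1, C5 and equate their C1, C5 entries.
Rows 1 and 4 agree on C7; apply C7→C2, C4 and equate their C2, C4 entries.
Rows 2 and 3 agree on C7; apply C7→C2, C4 and equate their C2, C4 entries.
Rows 1 and 2 agree on C2; apply C2→C6 and equate their C6 entries.
Rows 1 and 4 agree on C6, C7; apply C6, C7→C1, C5 and equate their C1, C5 entries.
No row becomes fully distinguished — the join is lossy.

No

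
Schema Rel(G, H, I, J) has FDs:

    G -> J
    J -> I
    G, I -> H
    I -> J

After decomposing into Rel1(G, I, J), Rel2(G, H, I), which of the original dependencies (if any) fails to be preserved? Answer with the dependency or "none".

none

G → J lies within Rel1.
J → I lies within Rel1.
G, I → H lies within Rel2.
I → J lies within Rel1.
Every dependency is enforceable on the fragments, so the decomposition is dependency-preserving.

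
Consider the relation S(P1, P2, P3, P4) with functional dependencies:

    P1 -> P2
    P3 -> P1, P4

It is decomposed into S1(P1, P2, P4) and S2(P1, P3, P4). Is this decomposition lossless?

Yes

Common attributes: S1 ∩ S2 = {P1, P4}.
Closure of {P1, P4}: P1 → P2 applies, adding P2. So (P1, P4)⁺ = {P1, P2, P4}.
This closure contains every attribute of S1, so S1 ∩ S2 → S1. The join is lossless.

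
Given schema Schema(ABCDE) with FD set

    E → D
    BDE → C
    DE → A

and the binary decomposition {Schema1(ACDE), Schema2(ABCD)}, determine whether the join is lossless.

Common attributes: Schema1 ∩ Schema2 = {ACD}.
No dependency enlarges {ACD}, so (ACD)⁺ = {ACD}.
The closure contains neither all of Schema1 = {ACDE} nor all of Schema2 = {ABCD}, so the common attributes are not a superkey of either fragment. The join is lossy.

No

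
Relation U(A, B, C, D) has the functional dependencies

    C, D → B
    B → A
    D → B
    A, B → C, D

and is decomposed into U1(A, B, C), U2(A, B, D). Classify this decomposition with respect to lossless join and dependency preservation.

Lossless test: (A, B)⁺ = {A, B, C, D}, which contains all of one fragment — lossless.
Dependency preservation: C, D → B; A, B → C, D are not contained in any single fragment, but the restricted closure of each left-hand side across the fragments still reaches the right-hand side; the remaining FDs each lie inside some fragment. All dependencies are preserved.

lossless and dependency-preserving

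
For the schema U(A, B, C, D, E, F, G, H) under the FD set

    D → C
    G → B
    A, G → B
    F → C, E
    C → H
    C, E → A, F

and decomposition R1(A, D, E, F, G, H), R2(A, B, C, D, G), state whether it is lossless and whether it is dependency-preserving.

Lossless test: (A, D, G)⁺ = {A, B, C, D, G, H}, which contains all of one fragment — lossless.
Dependency preservation: the restricted closure of {F} across the fragments never reaches {C, E}, so F → C, E cannot be enforced without a join — not preserved.

lossless but not dependency-preserving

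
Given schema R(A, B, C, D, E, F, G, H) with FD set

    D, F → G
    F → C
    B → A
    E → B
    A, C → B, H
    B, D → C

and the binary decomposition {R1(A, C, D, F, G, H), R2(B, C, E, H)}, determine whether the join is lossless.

No

Common attributes: R1 ∩ R2 = {C, H}.
No dependency enlarges {C, H}, so (C, H)⁺ = {C, H}.
The closure contains neither all of R1 = {A, C, D, F, G, H} nor all of R2 = {B, C, E, H}, so the common attributes are not a superkey of either fragment. The join is lossy.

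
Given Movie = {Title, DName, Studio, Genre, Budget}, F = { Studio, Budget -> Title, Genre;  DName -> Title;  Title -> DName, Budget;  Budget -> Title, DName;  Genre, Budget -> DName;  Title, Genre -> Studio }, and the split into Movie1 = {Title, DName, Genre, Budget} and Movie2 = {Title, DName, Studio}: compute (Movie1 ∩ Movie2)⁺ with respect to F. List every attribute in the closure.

Movie1 ∩ Movie2 = {Title, DName}.
Title → DName, Budget applies, adding Budget
Closure: {Title, DName, Budget}.

Title, DName, Budget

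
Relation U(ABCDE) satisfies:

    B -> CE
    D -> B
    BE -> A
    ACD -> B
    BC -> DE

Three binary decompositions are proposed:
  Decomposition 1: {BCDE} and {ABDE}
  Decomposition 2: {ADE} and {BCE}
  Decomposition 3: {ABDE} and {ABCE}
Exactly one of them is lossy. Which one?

Decomposition 1: common = {BDE}, closure = {ABCDE} → lossless.
Decomposition 2: common = {E}, closure = {E} → lossy.
Decomposition 3: common = {ABE}, closure = {ABCDE} → lossless.

Decomposition 2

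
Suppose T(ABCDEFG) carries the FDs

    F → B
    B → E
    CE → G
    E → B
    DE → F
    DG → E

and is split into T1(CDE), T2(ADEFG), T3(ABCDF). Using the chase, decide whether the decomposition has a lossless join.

No

Chase test. Columns are ABCDEFG; row i has aⱼ where attribute j ∈ Ti, else bᵢⱼ.
Initial tableau (one row per fragment):
  row 1: b11 b12 a3 a4 a5 b16 b17
  row 2: a1 b22 b23 a4 a5 a6 a7
  row 3: a1 a2 a3 a4 b35 a6 b37
Rows 2 and 3 agree on F; apply F→B and equate their B entries.
Rows 2 and 3 agree on B; apply B→E and equate their E entries.
Rows 1 and 3 agree on CE; apply CE→G and equate their G entries.
Rows 1 and 2 agree on E; apply E→B and equate their B entries.
Rows 1 and 2 agree on DE; apply DE→F and equate their F entries.
No row becomes fully distinguished — the join is lossy.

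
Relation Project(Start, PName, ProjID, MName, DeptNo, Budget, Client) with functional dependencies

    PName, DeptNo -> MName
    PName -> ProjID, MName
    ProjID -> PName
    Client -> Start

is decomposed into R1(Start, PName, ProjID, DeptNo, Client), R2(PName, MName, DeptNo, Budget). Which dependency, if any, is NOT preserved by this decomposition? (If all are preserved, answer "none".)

PName, DeptNo → MName lies within R2.
PName → ProjID, MName: restricted closure across fragments reaches ProjID, MName.
ProjID → PName lies within R1.
Client → Start lies within R1.
Every dependency is enforceable on the fragments, so the decomposition is dependency-preserving.

none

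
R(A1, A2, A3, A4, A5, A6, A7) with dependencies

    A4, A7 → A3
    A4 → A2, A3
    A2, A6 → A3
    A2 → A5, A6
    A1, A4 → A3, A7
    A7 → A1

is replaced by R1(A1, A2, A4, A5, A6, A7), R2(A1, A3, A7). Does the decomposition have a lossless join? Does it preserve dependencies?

lossy and not dependency-preserving

Lossless test: (A1, A7)⁺ = {A1, A7}, which is a superkey of neither fragment — lossy.
Dependency preservation: the restricted closure of {A4, A7} across the fragments never reaches {A3}, so A4, A7 → A3 cannot be enforced without a join — not preserved.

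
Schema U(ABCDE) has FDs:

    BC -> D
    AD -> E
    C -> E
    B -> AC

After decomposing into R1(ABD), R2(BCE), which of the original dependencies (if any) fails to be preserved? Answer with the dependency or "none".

Check AD → E: no single fragment contains all of {ADE}, and the restricted closure of {AD} across the fragments never reaches {E}.
BC → D is preserved.
C → E is preserved.
B → AC is preserved.

AD -> E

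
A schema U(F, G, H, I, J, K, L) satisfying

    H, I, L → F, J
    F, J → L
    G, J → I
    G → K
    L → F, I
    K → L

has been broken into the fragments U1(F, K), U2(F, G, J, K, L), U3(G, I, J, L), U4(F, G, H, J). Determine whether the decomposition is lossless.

Chase test. Columns are F, G, H, I, J, K, L; row i has aⱼ where attribute j ∈ Ui, else bᵢⱼ.
Initial tableau (one row per fragment):
  row 1: a1 b12 b13 b14 b15 a6 b17
  row 2: a1 a2 b23 b24 a5 a6 a7
  row 3: b31 a2 b33 a4 a5 b36 a7
  row 4: a1 a2 a3 b44 a5 b46 b47
Rows 2 and 4 agree on F, J; apply F, J→L and equate their L entries.
Rows 2 and 3 agree on G, J; apply G, J→I and equate their I entries.
Rows 2 and 4 agree on G, J; apply G, J→I and equate their I entries.
Rows 2 and 3 agree on G; apply G→K and equate their K entries.
Rows 2 and 4 agree on G; apply G→K and equate their K entries.
Rows 2 and 3 agree on L; apply L→F, I and equate their F, I entries.
Rows 1 and 2 agree on K; apply K→L and equate their L entries.
Rows 1 and 2 agree on L; apply L→F, I and equate their F, I entries.
Row 4 is now all distinguished symbols — the join is lossless.

Yes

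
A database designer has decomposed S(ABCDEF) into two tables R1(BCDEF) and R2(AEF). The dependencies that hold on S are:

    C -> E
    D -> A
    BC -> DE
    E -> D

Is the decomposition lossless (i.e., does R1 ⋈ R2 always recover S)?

Common attributes: R1 ∩ R2 = {EF}.
Closure of {EF}: E → D applies, adding D; D → A applies, adding A. So (EF)⁺ = {ADEF}.
This closure contains every attribute of R2, so R1 ∩ R2 → R2. The join is lossless.

Yes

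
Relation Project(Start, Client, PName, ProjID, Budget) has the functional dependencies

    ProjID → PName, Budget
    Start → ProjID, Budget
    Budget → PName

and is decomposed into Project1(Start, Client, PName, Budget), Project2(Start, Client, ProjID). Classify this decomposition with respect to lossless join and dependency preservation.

Lossless test: (Start, Client)⁺ = {Start, Client, PName, ProjID, Budget}, which contains all of one fragment — lossless.
Dependency preservation: the restricted closure of {ProjID} across the fragments never reaches {PName, Budget}, so ProjID → PName, Budget cannot be enforced without a join — not preserved.

lossless but not dependency-preserving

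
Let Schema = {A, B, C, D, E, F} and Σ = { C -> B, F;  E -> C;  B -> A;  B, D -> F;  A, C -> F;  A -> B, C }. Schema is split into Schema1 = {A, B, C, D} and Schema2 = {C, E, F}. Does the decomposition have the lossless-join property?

Common attributes: Schema1 ∩ Schema2 = {C}.
Closure of {C}: C → B, F applies, adding B, F; B → A applies, adding A. So (C)⁺ = {A, B, C, F}.
The closure contains neither all of Schema1 = {A, B, C, D} nor all of Schema2 = {C, E, F}, so the common attributes are not a superkey of either fragment. The join is lossy.

No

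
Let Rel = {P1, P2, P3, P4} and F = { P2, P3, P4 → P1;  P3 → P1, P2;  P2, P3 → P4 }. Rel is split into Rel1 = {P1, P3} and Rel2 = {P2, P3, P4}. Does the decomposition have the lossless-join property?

Common attributes: Rel1 ∩ Rel2 = {P3}.
Closure of {P3}: P3 → P1, P2 applies, adding P1, P2; P2, P3 → P4 applies, adding P4. So (P3)⁺ = {P1, P2, P3, P4}.
This closure contains every attribute of Rel1, so Rel1 ∩ Rel2 → Rel1. The join is lossless.

Yes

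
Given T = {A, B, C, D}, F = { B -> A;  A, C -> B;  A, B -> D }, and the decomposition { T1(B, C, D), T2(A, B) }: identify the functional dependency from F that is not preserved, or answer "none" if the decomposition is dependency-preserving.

A, C -> B

Check A, C → B: no single fragment contains all of {A, B, C}, and the restricted closure of {A, C} across the fragments never reaches {B}.
B → A is preserved.
A, B → D is preserved.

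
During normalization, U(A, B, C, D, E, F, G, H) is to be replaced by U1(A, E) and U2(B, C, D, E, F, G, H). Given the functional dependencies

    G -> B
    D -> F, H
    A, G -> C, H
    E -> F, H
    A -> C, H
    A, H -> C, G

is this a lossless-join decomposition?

Common attributes: U1 ∩ U2 = {E}.
Closure of {E}: E → F, H applies, adding F, H. So (E)⁺ = {E, F, H}.
The closure contains neither all of U1 = {A, E} nor all of U2 = {B, C, D, E, F, G, H}, so the common attributes are not a superkey of either fragment. The join is lossy.

No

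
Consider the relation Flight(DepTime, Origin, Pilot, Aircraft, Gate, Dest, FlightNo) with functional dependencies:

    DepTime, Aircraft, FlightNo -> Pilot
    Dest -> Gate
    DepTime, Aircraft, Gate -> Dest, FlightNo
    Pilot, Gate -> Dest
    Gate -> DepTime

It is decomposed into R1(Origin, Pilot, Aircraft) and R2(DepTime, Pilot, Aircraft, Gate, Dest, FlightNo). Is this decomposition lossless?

No

Common attributes: R1 ∩ R2 = {Pilot, Aircraft}.
No dependency enlarges {Pilot, Aircraft}, so (Pilot, Aircraft)⁺ = {Pilot, Aircraft}.
The closure contains neither all of R1 = {Origin, Pilot, Aircraft} nor all of R2 = {DepTime, Pilot, Aircraft, Gate, Dest, FlightNo}, so the common attributes are not a superkey of either fragment. The join is lossy.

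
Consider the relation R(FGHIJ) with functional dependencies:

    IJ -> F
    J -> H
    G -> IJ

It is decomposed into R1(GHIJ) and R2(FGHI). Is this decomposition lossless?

Common attributes: R1 ∩ R2 = {GHI}.
Closure of {GHI}: G → IJ applies, adding J; IJ → F applies, adding F. So (GHI)⁺ = {FGHIJ}.
This closure contains every attribute of R1, so R1 ∩ R2 → R1. The join is lossless.

Yes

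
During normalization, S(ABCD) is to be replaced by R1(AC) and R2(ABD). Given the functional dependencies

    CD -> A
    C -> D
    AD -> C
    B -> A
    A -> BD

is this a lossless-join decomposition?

Yes

Common attributes: R1 ∩ R2 = {A}.
Closure of {A}: A → BD applies, adding BD; AD → C applies, adding C. So (A)⁺ = {ABCD}.
This closure contains every attribute of R1, so R1 ∩ R2 → R1. The join is lossless.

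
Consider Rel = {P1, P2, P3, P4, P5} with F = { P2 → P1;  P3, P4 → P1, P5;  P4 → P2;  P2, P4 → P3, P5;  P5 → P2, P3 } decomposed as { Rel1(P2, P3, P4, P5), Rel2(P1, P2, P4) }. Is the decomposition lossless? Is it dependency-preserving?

Lossless test: (P2, P4)⁺ = {P1, P2, P3, P4, P5}, which contains all of one fragment — lossless.
Dependency preservation: P3, P4 → P1, P5 is not contained in any single fragment, but the restricted closure of its left-hand side across the fragments still reaches the right-hand side; the remaining FDs each lie inside some fragment. All dependencies are preserved.

lossless and dependency-preserving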